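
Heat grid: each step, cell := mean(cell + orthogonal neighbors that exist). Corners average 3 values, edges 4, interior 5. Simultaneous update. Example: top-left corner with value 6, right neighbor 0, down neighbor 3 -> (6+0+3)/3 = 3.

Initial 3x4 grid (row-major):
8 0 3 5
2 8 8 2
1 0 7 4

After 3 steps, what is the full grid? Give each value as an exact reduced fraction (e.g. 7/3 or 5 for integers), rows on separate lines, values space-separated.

Answer: 4093/1080 30887/7200 30437/7200 4663/1080
54859/14400 23411/6000 27211/6000 63659/14400
1171/360 9479/2400 30887/7200 4963/1080

Derivation:
After step 1:
  10/3 19/4 4 10/3
  19/4 18/5 28/5 19/4
  1 4 19/4 13/3
After step 2:
  77/18 941/240 1061/240 145/36
  761/240 227/50 227/50 1081/240
  13/4 267/80 1121/240 83/18
After step 3:
  4093/1080 30887/7200 30437/7200 4663/1080
  54859/14400 23411/6000 27211/6000 63659/14400
  1171/360 9479/2400 30887/7200 4963/1080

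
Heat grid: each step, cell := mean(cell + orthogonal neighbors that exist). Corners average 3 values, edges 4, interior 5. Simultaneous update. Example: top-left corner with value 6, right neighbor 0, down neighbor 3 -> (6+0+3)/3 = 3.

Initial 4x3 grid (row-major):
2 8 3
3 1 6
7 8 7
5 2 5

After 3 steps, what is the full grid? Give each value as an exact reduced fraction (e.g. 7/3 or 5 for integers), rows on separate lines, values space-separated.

After step 1:
  13/3 7/2 17/3
  13/4 26/5 17/4
  23/4 5 13/2
  14/3 5 14/3
After step 2:
  133/36 187/40 161/36
  139/30 106/25 1297/240
  14/3 549/100 245/48
  185/36 29/6 97/18
After step 3:
  4681/1080 10249/2400 10477/2160
  15511/3600 9777/2000 34597/7200
  1121/225 29201/6000 38497/7200
  527/108 9383/1800 2207/432

Answer: 4681/1080 10249/2400 10477/2160
15511/3600 9777/2000 34597/7200
1121/225 29201/6000 38497/7200
527/108 9383/1800 2207/432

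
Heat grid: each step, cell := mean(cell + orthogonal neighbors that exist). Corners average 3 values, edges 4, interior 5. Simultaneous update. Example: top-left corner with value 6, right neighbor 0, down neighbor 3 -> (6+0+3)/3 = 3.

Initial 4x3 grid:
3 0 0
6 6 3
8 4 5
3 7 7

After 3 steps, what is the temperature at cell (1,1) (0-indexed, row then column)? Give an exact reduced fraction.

Step 1: cell (1,1) = 19/5
Step 2: cell (1,1) = 213/50
Step 3: cell (1,1) = 3899/1000
Full grid after step 3:
  2551/720 15227/4800 107/40
  2719/600 3899/1000 8951/2400
  2071/400 15637/3000 33953/7200
  823/144 78661/14400 1187/216

Answer: 3899/1000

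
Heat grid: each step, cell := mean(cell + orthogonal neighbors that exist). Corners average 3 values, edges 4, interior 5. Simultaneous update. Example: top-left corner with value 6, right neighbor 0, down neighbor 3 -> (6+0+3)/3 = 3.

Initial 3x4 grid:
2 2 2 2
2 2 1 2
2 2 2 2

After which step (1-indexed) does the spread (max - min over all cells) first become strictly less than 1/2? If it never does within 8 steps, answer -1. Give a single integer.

Answer: 1

Derivation:
Step 1: max=2, min=7/4, spread=1/4
  -> spread < 1/2 first at step 1
Step 2: max=2, min=177/100, spread=23/100
Step 3: max=787/400, min=8789/4800, spread=131/960
Step 4: max=14009/7200, min=79849/43200, spread=841/8640
Step 5: max=2786627/1440000, min=32017949/17280000, spread=56863/691200
Step 6: max=24930457/12960000, min=289505659/155520000, spread=386393/6220800
Step 7: max=9947641187/5184000000, min=116022276869/62208000000, spread=26795339/497664000
Step 8: max=594993850333/311040000000, min=6981144285871/3732480000000, spread=254051069/5971968000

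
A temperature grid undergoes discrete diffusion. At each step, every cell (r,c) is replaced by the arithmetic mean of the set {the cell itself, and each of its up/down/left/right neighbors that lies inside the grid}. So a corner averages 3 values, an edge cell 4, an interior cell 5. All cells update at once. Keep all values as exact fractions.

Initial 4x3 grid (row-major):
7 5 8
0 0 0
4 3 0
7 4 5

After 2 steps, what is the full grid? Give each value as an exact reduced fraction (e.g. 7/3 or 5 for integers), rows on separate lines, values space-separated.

After step 1:
  4 5 13/3
  11/4 8/5 2
  7/2 11/5 2
  5 19/4 3
After step 2:
  47/12 56/15 34/9
  237/80 271/100 149/60
  269/80 281/100 23/10
  53/12 299/80 13/4

Answer: 47/12 56/15 34/9
237/80 271/100 149/60
269/80 281/100 23/10
53/12 299/80 13/4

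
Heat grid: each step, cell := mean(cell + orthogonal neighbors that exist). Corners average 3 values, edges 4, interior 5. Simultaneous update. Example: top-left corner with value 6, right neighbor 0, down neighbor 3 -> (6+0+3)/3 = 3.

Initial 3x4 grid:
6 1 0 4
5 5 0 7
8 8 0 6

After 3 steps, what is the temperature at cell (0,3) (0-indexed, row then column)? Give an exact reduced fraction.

Step 1: cell (0,3) = 11/3
Step 2: cell (0,3) = 55/18
Step 3: cell (0,3) = 3347/1080
Full grid after step 3:
  3011/720 2803/800 21037/7200 3347/1080
  739/150 2023/500 6897/2000 16543/4800
  3881/720 11359/2400 28487/7200 2081/540

Answer: 3347/1080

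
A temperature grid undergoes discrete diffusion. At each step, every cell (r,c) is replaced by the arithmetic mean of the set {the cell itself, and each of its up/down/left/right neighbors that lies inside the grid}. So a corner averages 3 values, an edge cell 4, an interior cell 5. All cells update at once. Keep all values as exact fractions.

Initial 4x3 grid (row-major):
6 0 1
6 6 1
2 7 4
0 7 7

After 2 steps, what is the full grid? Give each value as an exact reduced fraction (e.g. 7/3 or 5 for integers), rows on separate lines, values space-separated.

After step 1:
  4 13/4 2/3
  5 4 3
  15/4 26/5 19/4
  3 21/4 6
After step 2:
  49/12 143/48 83/36
  67/16 409/100 149/48
  339/80 459/100 379/80
  4 389/80 16/3

Answer: 49/12 143/48 83/36
67/16 409/100 149/48
339/80 459/100 379/80
4 389/80 16/3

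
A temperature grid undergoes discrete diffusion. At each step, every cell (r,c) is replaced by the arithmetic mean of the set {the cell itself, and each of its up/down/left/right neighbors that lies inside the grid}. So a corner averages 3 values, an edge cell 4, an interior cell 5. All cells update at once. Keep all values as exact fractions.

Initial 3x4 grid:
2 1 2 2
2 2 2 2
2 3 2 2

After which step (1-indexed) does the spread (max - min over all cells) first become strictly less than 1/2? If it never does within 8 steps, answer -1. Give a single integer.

Answer: 2

Derivation:
Step 1: max=7/3, min=5/3, spread=2/3
Step 2: max=53/24, min=43/24, spread=5/12
  -> spread < 1/2 first at step 2
Step 3: max=461/216, min=403/216, spread=29/108
Step 4: max=113/54, min=103/54, spread=5/27
Step 5: max=5351/2592, min=5017/2592, spread=167/1296
Step 6: max=15905/7776, min=15199/7776, spread=353/3888
Step 7: max=379243/186624, min=367253/186624, spread=5995/93312
Step 8: max=2265047/1119744, min=2213929/1119744, spread=25559/559872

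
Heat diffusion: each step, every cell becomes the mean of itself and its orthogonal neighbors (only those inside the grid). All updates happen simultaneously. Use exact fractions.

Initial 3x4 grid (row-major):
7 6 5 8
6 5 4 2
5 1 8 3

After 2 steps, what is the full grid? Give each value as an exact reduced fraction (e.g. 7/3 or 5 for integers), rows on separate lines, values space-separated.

After step 1:
  19/3 23/4 23/4 5
  23/4 22/5 24/5 17/4
  4 19/4 4 13/3
After step 2:
  107/18 667/120 213/40 5
  1229/240 509/100 116/25 1103/240
  29/6 343/80 1073/240 151/36

Answer: 107/18 667/120 213/40 5
1229/240 509/100 116/25 1103/240
29/6 343/80 1073/240 151/36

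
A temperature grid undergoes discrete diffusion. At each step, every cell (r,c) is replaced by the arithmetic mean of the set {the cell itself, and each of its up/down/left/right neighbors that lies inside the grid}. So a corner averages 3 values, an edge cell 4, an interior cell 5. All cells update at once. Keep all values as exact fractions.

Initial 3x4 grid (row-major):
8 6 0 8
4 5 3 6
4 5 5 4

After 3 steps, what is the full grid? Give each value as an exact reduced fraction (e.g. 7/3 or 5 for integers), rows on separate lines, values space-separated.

After step 1:
  6 19/4 17/4 14/3
  21/4 23/5 19/5 21/4
  13/3 19/4 17/4 5
After step 2:
  16/3 49/10 131/30 85/18
  1211/240 463/100 443/100 1123/240
  43/9 269/60 89/20 29/6
After step 3:
  3667/720 1923/400 16577/3600 9913/2160
  71233/14400 28187/6000 27067/6000 67193/14400
  10301/2160 16507/3600 5459/1200 1117/240

Answer: 3667/720 1923/400 16577/3600 9913/2160
71233/14400 28187/6000 27067/6000 67193/14400
10301/2160 16507/3600 5459/1200 1117/240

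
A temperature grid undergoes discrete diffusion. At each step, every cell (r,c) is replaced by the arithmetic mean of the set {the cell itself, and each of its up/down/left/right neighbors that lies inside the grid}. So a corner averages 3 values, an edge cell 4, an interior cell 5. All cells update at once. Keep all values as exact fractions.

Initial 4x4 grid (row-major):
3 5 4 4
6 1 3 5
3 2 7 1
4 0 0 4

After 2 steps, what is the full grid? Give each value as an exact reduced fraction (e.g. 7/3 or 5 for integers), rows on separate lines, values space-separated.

After step 1:
  14/3 13/4 4 13/3
  13/4 17/5 4 13/4
  15/4 13/5 13/5 17/4
  7/3 3/2 11/4 5/3
After step 2:
  67/18 919/240 187/48 139/36
  113/30 33/10 69/20 95/24
  179/60 277/100 81/25 353/120
  91/36 551/240 511/240 26/9

Answer: 67/18 919/240 187/48 139/36
113/30 33/10 69/20 95/24
179/60 277/100 81/25 353/120
91/36 551/240 511/240 26/9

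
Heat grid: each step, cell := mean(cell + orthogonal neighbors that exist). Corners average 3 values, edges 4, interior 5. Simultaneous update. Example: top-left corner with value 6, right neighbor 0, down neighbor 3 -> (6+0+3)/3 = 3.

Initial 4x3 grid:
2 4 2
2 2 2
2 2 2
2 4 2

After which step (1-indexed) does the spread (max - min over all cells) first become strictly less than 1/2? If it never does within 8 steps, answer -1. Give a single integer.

Answer: 2

Derivation:
Step 1: max=8/3, min=2, spread=2/3
Step 2: max=307/120, min=113/50, spread=179/600
  -> spread < 1/2 first at step 2
Step 3: max=2597/1080, min=1033/450, spread=589/5400
Step 4: max=1029307/432000, min=418853/180000, spread=120299/2160000
Step 5: max=61186913/25920000, min=3787723/1620000, spread=116669/5184000
Step 6: max=3662022067/1555200000, min=1518270893/648000000, spread=90859619/7776000000
Step 7: max=219357719753/93312000000, min=91198028887/38880000000, spread=2412252121/466560000000
Step 8: max=13153065835627/5598720000000, min=5474449510133/2332800000000, spread=71935056539/27993600000000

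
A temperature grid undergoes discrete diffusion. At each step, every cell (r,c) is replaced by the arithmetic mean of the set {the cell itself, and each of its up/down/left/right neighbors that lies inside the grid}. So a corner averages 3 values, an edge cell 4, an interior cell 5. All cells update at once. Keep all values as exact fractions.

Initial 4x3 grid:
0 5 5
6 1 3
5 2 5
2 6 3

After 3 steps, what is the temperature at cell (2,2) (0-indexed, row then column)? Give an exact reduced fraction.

Step 1: cell (2,2) = 13/4
Step 2: cell (2,2) = 913/240
Step 3: cell (2,2) = 26347/7200
Full grid after step 3:
  3647/1080 16193/4800 3847/1080
  24487/7200 6957/2000 25637/7200
  25997/7200 7327/2000 26347/7200
  518/135 6001/1600 2077/540

Answer: 26347/7200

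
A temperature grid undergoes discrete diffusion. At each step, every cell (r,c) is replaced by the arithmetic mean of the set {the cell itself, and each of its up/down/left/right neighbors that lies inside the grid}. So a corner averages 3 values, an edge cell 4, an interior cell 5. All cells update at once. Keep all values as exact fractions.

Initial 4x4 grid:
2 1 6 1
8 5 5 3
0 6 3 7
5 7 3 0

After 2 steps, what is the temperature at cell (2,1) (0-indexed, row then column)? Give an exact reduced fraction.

Answer: 24/5

Derivation:
Step 1: cell (2,1) = 21/5
Step 2: cell (2,1) = 24/5
Full grid after step 2:
  131/36 185/48 869/240 127/36
  103/24 417/100 429/100 899/240
  167/40 24/5 199/50 923/240
  14/3 167/40 499/120 59/18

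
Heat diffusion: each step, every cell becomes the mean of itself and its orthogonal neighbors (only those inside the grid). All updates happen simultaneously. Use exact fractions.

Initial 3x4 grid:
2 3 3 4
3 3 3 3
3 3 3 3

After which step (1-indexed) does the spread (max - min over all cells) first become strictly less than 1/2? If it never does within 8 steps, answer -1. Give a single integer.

Answer: 3

Derivation:
Step 1: max=10/3, min=8/3, spread=2/3
Step 2: max=59/18, min=49/18, spread=5/9
Step 3: max=1369/432, min=1223/432, spread=73/216
  -> spread < 1/2 first at step 3
Step 4: max=81347/25920, min=74173/25920, spread=3587/12960
Step 5: max=964517/311040, min=901723/311040, spread=31397/155520
Step 6: max=57541471/18662400, min=54432929/18662400, spread=1554271/9331200
Step 7: max=4580278493/1492992000, min=4377673507/1492992000, spread=101302493/746496000
Step 8: max=54743779739/17915904000, min=52751644261/17915904000, spread=996067739/8957952000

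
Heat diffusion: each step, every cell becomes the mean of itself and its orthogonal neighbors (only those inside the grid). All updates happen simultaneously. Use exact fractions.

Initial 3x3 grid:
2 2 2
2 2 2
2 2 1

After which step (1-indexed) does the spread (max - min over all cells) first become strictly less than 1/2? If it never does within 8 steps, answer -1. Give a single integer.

Step 1: max=2, min=5/3, spread=1/3
  -> spread < 1/2 first at step 1
Step 2: max=2, min=31/18, spread=5/18
Step 3: max=2, min=391/216, spread=41/216
Step 4: max=709/360, min=23789/12960, spread=347/2592
Step 5: max=7043/3600, min=1448263/777600, spread=2921/31104
Step 6: max=838517/432000, min=87483461/46656000, spread=24611/373248
Step 7: max=18783259/9720000, min=5279997967/2799360000, spread=207329/4478976
Step 8: max=997998401/518400000, min=317893247549/167961600000, spread=1746635/53747712

Answer: 1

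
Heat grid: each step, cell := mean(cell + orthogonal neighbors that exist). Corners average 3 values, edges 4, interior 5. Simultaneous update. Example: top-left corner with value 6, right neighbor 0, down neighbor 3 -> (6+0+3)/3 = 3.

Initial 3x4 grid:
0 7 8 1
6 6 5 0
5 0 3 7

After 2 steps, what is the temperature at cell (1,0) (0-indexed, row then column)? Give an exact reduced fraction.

Step 1: cell (1,0) = 17/4
Step 2: cell (1,0) = 341/80
Full grid after step 2:
  83/18 589/120 179/40 23/6
  341/80 111/25 429/100 839/240
  137/36 943/240 899/240 31/9

Answer: 341/80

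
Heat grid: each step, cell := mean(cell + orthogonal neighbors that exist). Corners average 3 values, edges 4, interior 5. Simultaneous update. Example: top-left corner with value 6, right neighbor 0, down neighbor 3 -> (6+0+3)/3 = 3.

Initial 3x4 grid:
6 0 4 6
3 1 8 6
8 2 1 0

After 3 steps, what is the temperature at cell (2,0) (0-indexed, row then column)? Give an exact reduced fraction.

Step 1: cell (2,0) = 13/3
Step 2: cell (2,0) = 71/18
Step 3: cell (2,0) = 7793/2160
Full grid after step 3:
  827/240 2847/800 29093/7200 1909/432
  25973/7200 10417/3000 2783/750 7327/1800
  7793/2160 24473/7200 24143/7200 1519/432

Answer: 7793/2160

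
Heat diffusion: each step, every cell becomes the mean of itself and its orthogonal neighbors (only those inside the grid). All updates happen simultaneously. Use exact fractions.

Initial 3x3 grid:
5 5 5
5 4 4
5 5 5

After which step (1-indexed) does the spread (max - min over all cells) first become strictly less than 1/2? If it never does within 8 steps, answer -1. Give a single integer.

Answer: 2

Derivation:
Step 1: max=5, min=9/2, spread=1/2
Step 2: max=387/80, min=553/120, spread=11/48
  -> spread < 1/2 first at step 2
Step 3: max=577/120, min=33401/7200, spread=1219/7200
Step 4: max=459241/96000, min=2019397/432000, spread=755/6912
Step 5: max=82319881/17280000, min=121494509/25920000, spread=6353/82944
Step 6: max=4929722707/1036800000, min=7310941873/1555200000, spread=53531/995328
Step 7: max=10934385827/2304000000, min=439319555681/93312000000, spread=450953/11943936
Step 8: max=17694433549163/3732480000000, min=26393250206557/5598720000000, spread=3799043/143327232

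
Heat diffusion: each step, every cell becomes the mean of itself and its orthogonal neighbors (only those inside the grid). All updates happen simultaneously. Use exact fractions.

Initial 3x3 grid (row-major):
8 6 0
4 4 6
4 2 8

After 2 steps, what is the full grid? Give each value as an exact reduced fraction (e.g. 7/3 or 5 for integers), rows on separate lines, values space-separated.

After step 1:
  6 9/2 4
  5 22/5 9/2
  10/3 9/2 16/3
After step 2:
  31/6 189/40 13/3
  281/60 229/50 547/120
  77/18 527/120 43/9

Answer: 31/6 189/40 13/3
281/60 229/50 547/120
77/18 527/120 43/9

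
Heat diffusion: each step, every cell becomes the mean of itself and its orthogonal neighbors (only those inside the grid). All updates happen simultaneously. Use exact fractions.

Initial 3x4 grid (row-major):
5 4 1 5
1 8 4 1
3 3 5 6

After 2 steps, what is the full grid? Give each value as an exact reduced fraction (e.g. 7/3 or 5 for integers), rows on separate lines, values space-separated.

Answer: 145/36 23/6 53/15 59/18
167/48 213/50 99/25 53/15
34/9 187/48 341/80 25/6

Derivation:
After step 1:
  10/3 9/2 7/2 7/3
  17/4 4 19/5 4
  7/3 19/4 9/2 4
After step 2:
  145/36 23/6 53/15 59/18
  167/48 213/50 99/25 53/15
  34/9 187/48 341/80 25/6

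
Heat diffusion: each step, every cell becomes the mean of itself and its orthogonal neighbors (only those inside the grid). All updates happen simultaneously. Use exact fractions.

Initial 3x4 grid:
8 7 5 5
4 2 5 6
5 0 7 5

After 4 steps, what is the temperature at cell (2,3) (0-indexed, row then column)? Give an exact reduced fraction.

Answer: 212899/43200

Derivation:
Step 1: cell (2,3) = 6
Step 2: cell (2,3) = 31/6
Step 3: cell (2,3) = 61/12
Step 4: cell (2,3) = 212899/43200
Full grid after step 4:
  636937/129600 535951/108000 555871/108000 677647/129600
  3889853/864000 1671457/360000 1747507/360000 4434263/864000
  181229/43200 307259/72000 112013/24000 212899/43200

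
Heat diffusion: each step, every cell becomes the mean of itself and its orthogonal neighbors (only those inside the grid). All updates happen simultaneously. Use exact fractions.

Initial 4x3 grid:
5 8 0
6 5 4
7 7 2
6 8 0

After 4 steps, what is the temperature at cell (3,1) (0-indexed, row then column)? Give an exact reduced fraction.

Step 1: cell (3,1) = 21/4
Step 2: cell (3,1) = 1283/240
Step 3: cell (3,1) = 75241/14400
Step 4: cell (3,1) = 4466459/864000
Full grid after step 4:
  175099/32400 2153857/432000 95791/21600
  1214501/216000 449749/90000 80323/18000
  410827/72000 1856071/360000 241589/54000
  247427/43200 4466459/864000 598531/129600

Answer: 4466459/864000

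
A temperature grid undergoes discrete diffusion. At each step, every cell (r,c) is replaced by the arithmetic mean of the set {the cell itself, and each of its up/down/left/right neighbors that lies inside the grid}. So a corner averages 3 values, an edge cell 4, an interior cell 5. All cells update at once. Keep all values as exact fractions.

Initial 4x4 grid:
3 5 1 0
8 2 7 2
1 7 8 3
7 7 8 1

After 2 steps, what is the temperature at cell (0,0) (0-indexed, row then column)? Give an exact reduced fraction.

Answer: 139/36

Derivation:
Step 1: cell (0,0) = 16/3
Step 2: cell (0,0) = 139/36
Full grid after step 2:
  139/36 257/60 11/4 29/12
  1223/240 421/100 453/100 23/8
  77/16 152/25 251/50 171/40
  6 93/16 477/80 9/2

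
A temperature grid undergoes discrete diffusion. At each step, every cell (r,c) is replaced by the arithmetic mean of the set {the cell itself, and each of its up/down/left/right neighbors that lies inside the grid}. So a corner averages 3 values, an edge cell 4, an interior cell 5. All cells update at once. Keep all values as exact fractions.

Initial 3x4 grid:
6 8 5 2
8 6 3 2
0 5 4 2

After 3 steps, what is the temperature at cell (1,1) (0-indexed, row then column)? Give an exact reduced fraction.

Answer: 377/75

Derivation:
Step 1: cell (1,1) = 6
Step 2: cell (1,1) = 5
Step 3: cell (1,1) = 377/75
Full grid after step 3:
  2575/432 1559/288 2131/480 32/9
  191/36 377/75 4787/1200 9421/2880
  2077/432 1241/288 5303/1440 667/216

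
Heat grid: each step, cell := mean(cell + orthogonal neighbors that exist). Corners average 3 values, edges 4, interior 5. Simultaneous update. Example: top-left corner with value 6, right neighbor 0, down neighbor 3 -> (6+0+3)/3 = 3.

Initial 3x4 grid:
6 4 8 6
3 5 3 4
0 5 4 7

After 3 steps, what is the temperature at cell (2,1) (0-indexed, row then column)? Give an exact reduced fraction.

Step 1: cell (2,1) = 7/2
Step 2: cell (2,1) = 179/48
Step 3: cell (2,1) = 28393/7200
Full grid after step 3:
  935/216 17209/3600 1023/200 241/45
  3137/800 8503/2000 9693/2000 761/150
  1523/432 28393/7200 10751/2400 3511/720

Answer: 28393/7200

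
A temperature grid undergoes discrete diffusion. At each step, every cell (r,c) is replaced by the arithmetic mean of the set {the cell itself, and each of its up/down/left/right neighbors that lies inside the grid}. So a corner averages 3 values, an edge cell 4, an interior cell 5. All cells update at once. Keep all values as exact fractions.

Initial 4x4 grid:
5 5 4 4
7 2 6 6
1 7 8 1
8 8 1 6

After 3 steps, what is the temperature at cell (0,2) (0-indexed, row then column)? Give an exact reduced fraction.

Answer: 34207/7200

Derivation:
Step 1: cell (0,2) = 19/4
Step 2: cell (0,2) = 1117/240
Step 3: cell (0,2) = 34207/7200
Full grid after step 3:
  10489/2160 33823/7200 34207/7200 10117/2160
  8737/1800 30043/6000 5819/1200 8293/1800
  9643/1800 6251/1200 29251/6000 1691/360
  11917/2160 38887/7200 7259/1440 9721/2160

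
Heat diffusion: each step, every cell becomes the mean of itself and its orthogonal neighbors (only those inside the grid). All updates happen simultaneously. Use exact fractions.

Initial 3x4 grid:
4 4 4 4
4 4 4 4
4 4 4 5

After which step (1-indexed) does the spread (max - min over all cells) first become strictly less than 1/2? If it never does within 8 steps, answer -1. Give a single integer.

Answer: 1

Derivation:
Step 1: max=13/3, min=4, spread=1/3
  -> spread < 1/2 first at step 1
Step 2: max=77/18, min=4, spread=5/18
Step 3: max=905/216, min=4, spread=41/216
Step 4: max=107897/25920, min=4, spread=4217/25920
Step 5: max=6429949/1555200, min=28879/7200, spread=38417/311040
Step 6: max=384448211/93312000, min=578597/144000, spread=1903471/18662400
Step 7: max=22995869089/5598720000, min=17395759/4320000, spread=18038617/223948800
Step 8: max=1376960982851/335923200000, min=1568126759/388800000, spread=883978523/13436928000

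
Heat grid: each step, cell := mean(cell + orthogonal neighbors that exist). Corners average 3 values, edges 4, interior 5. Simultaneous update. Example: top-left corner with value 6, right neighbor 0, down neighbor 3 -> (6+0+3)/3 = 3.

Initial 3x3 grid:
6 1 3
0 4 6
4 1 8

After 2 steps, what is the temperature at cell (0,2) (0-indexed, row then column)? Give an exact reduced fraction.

Answer: 145/36

Derivation:
Step 1: cell (0,2) = 10/3
Step 2: cell (0,2) = 145/36
Full grid after step 2:
  28/9 347/120 145/36
  99/40 189/50 959/240
  113/36 799/240 29/6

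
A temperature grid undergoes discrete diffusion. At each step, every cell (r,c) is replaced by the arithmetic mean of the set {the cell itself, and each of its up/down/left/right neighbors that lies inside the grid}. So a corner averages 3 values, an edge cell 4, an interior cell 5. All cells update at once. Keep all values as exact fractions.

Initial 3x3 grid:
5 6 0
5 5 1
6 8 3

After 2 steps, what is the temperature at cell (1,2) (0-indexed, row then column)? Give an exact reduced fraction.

Step 1: cell (1,2) = 9/4
Step 2: cell (1,2) = 163/48
Full grid after step 2:
  175/36 25/6 103/36
  263/48 22/5 163/48
  205/36 125/24 47/12

Answer: 163/48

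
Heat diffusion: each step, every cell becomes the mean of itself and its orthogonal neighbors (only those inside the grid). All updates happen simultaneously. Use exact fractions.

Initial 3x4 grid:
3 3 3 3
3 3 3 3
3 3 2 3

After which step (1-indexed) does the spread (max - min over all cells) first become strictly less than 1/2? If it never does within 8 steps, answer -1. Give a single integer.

Step 1: max=3, min=8/3, spread=1/3
  -> spread < 1/2 first at step 1
Step 2: max=3, min=329/120, spread=31/120
Step 3: max=3, min=3029/1080, spread=211/1080
Step 4: max=5353/1800, min=307103/108000, spread=14077/108000
Step 5: max=320317/108000, min=2775593/972000, spread=5363/48600
Step 6: max=177131/60000, min=83739191/29160000, spread=93859/1166400
Step 7: max=286263533/97200000, min=5038525519/1749600000, spread=4568723/69984000
Step 8: max=8566381111/2916000000, min=303147564371/104976000000, spread=8387449/167961600

Answer: 1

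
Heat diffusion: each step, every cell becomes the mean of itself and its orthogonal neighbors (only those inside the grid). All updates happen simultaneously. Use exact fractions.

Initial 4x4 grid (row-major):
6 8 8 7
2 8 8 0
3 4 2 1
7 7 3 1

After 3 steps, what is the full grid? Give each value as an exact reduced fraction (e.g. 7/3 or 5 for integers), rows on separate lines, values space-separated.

Answer: 631/108 8827/1440 14341/2400 3779/720
7681/1440 8207/1500 9877/2000 863/200
35149/7200 5639/1200 11771/3000 5359/1800
10453/2160 16097/3600 12353/3600 2873/1080

Derivation:
After step 1:
  16/3 15/2 31/4 5
  19/4 6 26/5 4
  4 24/5 18/5 1
  17/3 21/4 13/4 5/3
After step 2:
  211/36 319/48 509/80 67/12
  241/48 113/20 531/100 19/5
  1153/240 473/100 357/100 77/30
  179/36 569/120 413/120 71/36
After step 3:
  631/108 8827/1440 14341/2400 3779/720
  7681/1440 8207/1500 9877/2000 863/200
  35149/7200 5639/1200 11771/3000 5359/1800
  10453/2160 16097/3600 12353/3600 2873/1080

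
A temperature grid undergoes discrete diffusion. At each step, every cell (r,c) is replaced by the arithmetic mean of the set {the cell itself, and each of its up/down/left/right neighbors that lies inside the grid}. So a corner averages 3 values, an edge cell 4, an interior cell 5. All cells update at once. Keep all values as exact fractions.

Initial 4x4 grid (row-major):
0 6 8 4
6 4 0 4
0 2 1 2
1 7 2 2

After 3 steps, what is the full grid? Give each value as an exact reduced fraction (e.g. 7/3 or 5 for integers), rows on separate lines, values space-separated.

After step 1:
  4 9/2 9/2 16/3
  5/2 18/5 17/5 5/2
  9/4 14/5 7/5 9/4
  8/3 3 3 2
After step 2:
  11/3 83/20 133/30 37/9
  247/80 84/25 77/25 809/240
  613/240 261/100 257/100 163/80
  95/36 43/15 47/20 29/12
After step 3:
  2617/720 1561/400 14197/3600 8579/2160
  7601/2400 1303/400 20177/6000 22679/7200
  19603/7200 16753/6000 5059/2000 2079/800
  5803/2160 9419/3600 3061/1200 1633/720

Answer: 2617/720 1561/400 14197/3600 8579/2160
7601/2400 1303/400 20177/6000 22679/7200
19603/7200 16753/6000 5059/2000 2079/800
5803/2160 9419/3600 3061/1200 1633/720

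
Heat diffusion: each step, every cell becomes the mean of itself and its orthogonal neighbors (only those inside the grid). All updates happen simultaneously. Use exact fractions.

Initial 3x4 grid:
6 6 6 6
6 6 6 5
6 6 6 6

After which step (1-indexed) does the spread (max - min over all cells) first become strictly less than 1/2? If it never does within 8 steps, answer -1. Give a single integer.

Answer: 1

Derivation:
Step 1: max=6, min=17/3, spread=1/3
  -> spread < 1/2 first at step 1
Step 2: max=6, min=1373/240, spread=67/240
Step 3: max=6, min=12523/2160, spread=437/2160
Step 4: max=5991/1000, min=5026469/864000, spread=29951/172800
Step 5: max=20171/3375, min=45440179/7776000, spread=206761/1555200
Step 6: max=32234329/5400000, min=18206204429/3110400000, spread=14430763/124416000
Step 7: max=2574347273/432000000, min=1094636258311/186624000000, spread=139854109/1492992000
Step 8: max=231428771023/38880000000, min=65762168109749/11197440000000, spread=7114543559/89579520000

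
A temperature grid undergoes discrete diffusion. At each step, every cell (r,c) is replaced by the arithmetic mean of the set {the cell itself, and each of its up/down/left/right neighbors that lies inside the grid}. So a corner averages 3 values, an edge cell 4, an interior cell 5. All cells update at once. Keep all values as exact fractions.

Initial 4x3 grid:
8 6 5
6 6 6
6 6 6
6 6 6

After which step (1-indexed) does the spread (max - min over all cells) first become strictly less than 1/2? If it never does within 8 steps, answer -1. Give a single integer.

Answer: 3

Derivation:
Step 1: max=20/3, min=17/3, spread=1
Step 2: max=233/36, min=281/48, spread=89/144
Step 3: max=2723/432, min=8561/1440, spread=1547/4320
  -> spread < 1/2 first at step 3
Step 4: max=161587/25920, min=1721/288, spread=6697/25920
Step 5: max=9611849/1555200, min=86233/14400, spread=59737/311040
Step 6: max=573912211/93312000, min=7775123/1296000, spread=2820671/18662400
Step 7: max=34308369089/5598720000, min=233750581/38880000, spread=25931417/223948800
Step 8: max=2053544582851/335923200000, min=780461003/129600000, spread=1223586523/13436928000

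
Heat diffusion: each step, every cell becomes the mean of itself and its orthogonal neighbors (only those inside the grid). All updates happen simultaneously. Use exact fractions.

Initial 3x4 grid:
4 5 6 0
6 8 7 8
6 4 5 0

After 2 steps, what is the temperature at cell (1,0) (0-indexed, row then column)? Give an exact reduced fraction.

Answer: 67/12

Derivation:
Step 1: cell (1,0) = 6
Step 2: cell (1,0) = 67/12
Full grid after step 2:
  67/12 85/16 1303/240 155/36
  67/12 303/50 501/100 391/80
  205/36 253/48 1253/240 145/36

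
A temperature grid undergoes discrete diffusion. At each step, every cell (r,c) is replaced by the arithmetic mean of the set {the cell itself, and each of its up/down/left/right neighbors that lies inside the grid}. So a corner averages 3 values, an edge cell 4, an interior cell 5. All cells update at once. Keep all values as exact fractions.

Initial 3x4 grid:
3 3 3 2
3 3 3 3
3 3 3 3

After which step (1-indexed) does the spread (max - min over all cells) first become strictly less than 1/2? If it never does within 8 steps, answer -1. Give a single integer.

Answer: 1

Derivation:
Step 1: max=3, min=8/3, spread=1/3
  -> spread < 1/2 first at step 1
Step 2: max=3, min=49/18, spread=5/18
Step 3: max=3, min=607/216, spread=41/216
Step 4: max=3, min=73543/25920, spread=4217/25920
Step 5: max=21521/7200, min=4456451/1555200, spread=38417/311040
Step 6: max=429403/144000, min=268735789/93312000, spread=1903471/18662400
Step 7: max=12844241/4320000, min=16195170911/5598720000, spread=18038617/223948800
Step 8: max=1153473241/388800000, min=974501417149/335923200000, spread=883978523/13436928000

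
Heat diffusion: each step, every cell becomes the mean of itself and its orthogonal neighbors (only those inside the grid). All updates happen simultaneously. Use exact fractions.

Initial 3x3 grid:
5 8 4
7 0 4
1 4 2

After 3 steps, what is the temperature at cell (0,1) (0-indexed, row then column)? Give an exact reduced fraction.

Step 1: cell (0,1) = 17/4
Step 2: cell (0,1) = 417/80
Step 3: cell (0,1) = 6893/1600
Full grid after step 3:
  5243/1080 6893/1600 9491/2160
  56237/14400 24569/6000 24781/7200
  221/60 43987/14400 7121/2160

Answer: 6893/1600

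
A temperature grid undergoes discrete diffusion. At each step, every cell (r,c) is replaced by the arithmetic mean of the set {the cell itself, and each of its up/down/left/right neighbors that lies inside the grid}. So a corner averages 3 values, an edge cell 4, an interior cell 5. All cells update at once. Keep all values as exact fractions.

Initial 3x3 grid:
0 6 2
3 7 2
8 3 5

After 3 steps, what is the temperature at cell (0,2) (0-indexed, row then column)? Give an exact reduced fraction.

Answer: 7907/2160

Derivation:
Step 1: cell (0,2) = 10/3
Step 2: cell (0,2) = 133/36
Step 3: cell (0,2) = 7907/2160
Full grid after step 3:
  913/240 55639/14400 7907/2160
  31057/7200 1523/375 14591/3600
  9757/2160 21913/4800 9047/2160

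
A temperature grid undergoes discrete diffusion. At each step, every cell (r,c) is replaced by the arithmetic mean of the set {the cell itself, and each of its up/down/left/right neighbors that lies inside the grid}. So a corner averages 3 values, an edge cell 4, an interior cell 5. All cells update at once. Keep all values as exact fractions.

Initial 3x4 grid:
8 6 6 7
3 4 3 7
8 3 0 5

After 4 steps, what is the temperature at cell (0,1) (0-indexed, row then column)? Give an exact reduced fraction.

Answer: 553013/108000

Derivation:
Step 1: cell (0,1) = 6
Step 2: cell (0,1) = 629/120
Step 3: cell (0,1) = 4781/900
Step 4: cell (0,1) = 553013/108000
Full grid after step 4:
  677861/129600 553013/108000 558473/108000 336253/64800
  4199489/864000 1710691/360000 836533/180000 2074397/432000
  592061/129600 232069/54000 38279/9000 93751/21600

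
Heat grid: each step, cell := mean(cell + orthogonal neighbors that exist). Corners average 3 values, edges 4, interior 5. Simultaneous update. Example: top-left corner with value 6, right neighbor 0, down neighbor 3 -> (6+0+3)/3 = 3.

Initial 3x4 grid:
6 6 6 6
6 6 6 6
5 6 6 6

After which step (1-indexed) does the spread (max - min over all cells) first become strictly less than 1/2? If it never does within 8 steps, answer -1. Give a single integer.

Step 1: max=6, min=17/3, spread=1/3
  -> spread < 1/2 first at step 1
Step 2: max=6, min=103/18, spread=5/18
Step 3: max=6, min=1255/216, spread=41/216
Step 4: max=6, min=151303/25920, spread=4217/25920
Step 5: max=43121/7200, min=9122051/1555200, spread=38417/311040
Step 6: max=861403/144000, min=548671789/93312000, spread=1903471/18662400
Step 7: max=25804241/4320000, min=32991330911/5598720000, spread=18038617/223948800
Step 8: max=2319873241/388800000, min=1982271017149/335923200000, spread=883978523/13436928000

Answer: 1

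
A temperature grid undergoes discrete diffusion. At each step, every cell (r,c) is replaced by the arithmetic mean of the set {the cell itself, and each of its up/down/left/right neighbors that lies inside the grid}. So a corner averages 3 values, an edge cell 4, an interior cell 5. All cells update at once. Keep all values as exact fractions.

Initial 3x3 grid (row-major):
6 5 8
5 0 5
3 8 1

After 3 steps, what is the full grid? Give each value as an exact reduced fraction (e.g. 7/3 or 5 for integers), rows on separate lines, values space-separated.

After step 1:
  16/3 19/4 6
  7/2 23/5 7/2
  16/3 3 14/3
After step 2:
  163/36 1241/240 19/4
  563/120 387/100 563/120
  71/18 22/5 67/18
After step 3:
  10361/2160 65947/14400 1169/240
  30661/7200 27389/6000 30661/7200
  4693/1080 4781/1200 4613/1080

Answer: 10361/2160 65947/14400 1169/240
30661/7200 27389/6000 30661/7200
4693/1080 4781/1200 4613/1080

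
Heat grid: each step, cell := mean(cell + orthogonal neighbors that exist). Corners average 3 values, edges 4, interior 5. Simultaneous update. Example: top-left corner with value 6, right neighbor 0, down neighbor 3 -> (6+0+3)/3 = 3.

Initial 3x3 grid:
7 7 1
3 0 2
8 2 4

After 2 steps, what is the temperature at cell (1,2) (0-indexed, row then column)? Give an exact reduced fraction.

Answer: 211/80

Derivation:
Step 1: cell (1,2) = 7/4
Step 2: cell (1,2) = 211/80
Full grid after step 2:
  167/36 311/80 53/18
  173/40 163/50 211/80
  37/9 133/40 95/36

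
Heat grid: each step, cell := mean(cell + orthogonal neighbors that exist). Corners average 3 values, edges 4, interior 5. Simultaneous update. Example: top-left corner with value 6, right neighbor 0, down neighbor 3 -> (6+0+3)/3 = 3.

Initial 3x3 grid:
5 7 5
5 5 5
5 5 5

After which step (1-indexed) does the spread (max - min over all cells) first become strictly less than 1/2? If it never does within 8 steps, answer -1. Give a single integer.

Answer: 3

Derivation:
Step 1: max=17/3, min=5, spread=2/3
Step 2: max=667/120, min=5, spread=67/120
Step 3: max=5837/1080, min=507/100, spread=1807/5400
  -> spread < 1/2 first at step 3
Step 4: max=2317963/432000, min=13861/2700, spread=33401/144000
Step 5: max=20669933/3888000, min=1393391/270000, spread=3025513/19440000
Step 6: max=8240926867/1555200000, min=74755949/14400000, spread=53531/497664
Step 7: max=492592925849/93312000000, min=20231116051/3888000000, spread=450953/5971968
Step 8: max=29502503560603/5598720000000, min=2433808610519/466560000000, spread=3799043/71663616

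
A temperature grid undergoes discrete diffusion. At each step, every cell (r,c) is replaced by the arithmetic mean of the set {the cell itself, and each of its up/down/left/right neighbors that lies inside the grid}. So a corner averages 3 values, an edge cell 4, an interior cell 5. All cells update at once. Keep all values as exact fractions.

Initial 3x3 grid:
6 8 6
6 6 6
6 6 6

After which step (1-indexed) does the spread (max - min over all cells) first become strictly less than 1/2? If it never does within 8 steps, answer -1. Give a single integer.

Step 1: max=20/3, min=6, spread=2/3
Step 2: max=787/120, min=6, spread=67/120
Step 3: max=6917/1080, min=607/100, spread=1807/5400
  -> spread < 1/2 first at step 3
Step 4: max=2749963/432000, min=16561/2700, spread=33401/144000
Step 5: max=24557933/3888000, min=1663391/270000, spread=3025513/19440000
Step 6: max=9796126867/1555200000, min=89155949/14400000, spread=53531/497664
Step 7: max=585904925849/93312000000, min=24119116051/3888000000, spread=450953/5971968
Step 8: max=35101223560603/5598720000000, min=2900368610519/466560000000, spread=3799043/71663616

Answer: 3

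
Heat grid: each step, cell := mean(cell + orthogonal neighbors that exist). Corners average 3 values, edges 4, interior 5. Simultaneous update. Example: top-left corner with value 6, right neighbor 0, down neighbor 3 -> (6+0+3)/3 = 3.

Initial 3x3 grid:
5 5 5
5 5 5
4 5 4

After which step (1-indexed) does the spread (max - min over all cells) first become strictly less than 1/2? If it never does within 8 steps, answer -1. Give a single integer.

Answer: 2

Derivation:
Step 1: max=5, min=9/2, spread=1/2
Step 2: max=5, min=167/36, spread=13/36
  -> spread < 1/2 first at step 2
Step 3: max=709/144, min=6763/1440, spread=109/480
Step 4: max=17639/3600, min=122971/25920, spread=20149/129600
Step 5: max=2523509/518400, min=24690067/5184000, spread=545023/5184000
Step 6: max=31468763/6480000, min=1487816249/311040000, spread=36295/497664
Step 7: max=7531864169/1555200000, min=89426829403/18662400000, spread=305773/5971968
Step 8: max=75217424503/15552000000, min=5375405329841/1119744000000, spread=2575951/71663616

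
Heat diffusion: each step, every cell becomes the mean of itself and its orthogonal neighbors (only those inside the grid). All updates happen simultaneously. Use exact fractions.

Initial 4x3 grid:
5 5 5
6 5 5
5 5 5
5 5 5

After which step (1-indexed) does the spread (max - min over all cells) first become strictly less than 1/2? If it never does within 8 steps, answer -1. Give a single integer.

Step 1: max=16/3, min=5, spread=1/3
  -> spread < 1/2 first at step 1
Step 2: max=631/120, min=5, spread=31/120
Step 3: max=5611/1080, min=5, spread=211/1080
Step 4: max=556897/108000, min=9047/1800, spread=14077/108000
Step 5: max=5000407/972000, min=543683/108000, spread=5363/48600
Step 6: max=149540809/29160000, min=302869/60000, spread=93859/1166400
Step 7: max=8958274481/1749600000, min=491336467/97200000, spread=4568723/69984000
Step 8: max=536660435629/104976000000, min=14761618889/2916000000, spread=8387449/167961600

Answer: 1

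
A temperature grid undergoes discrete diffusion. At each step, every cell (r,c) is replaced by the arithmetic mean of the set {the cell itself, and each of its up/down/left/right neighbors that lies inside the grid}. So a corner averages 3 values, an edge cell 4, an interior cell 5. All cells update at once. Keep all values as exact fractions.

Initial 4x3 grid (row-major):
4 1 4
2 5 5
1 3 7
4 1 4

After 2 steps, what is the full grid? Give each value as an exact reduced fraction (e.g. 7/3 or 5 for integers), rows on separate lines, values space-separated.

Answer: 53/18 371/120 145/36
331/120 367/100 62/15
109/40 337/100 87/20
5/2 31/10 47/12

Derivation:
After step 1:
  7/3 7/2 10/3
  3 16/5 21/4
  5/2 17/5 19/4
  2 3 4
After step 2:
  53/18 371/120 145/36
  331/120 367/100 62/15
  109/40 337/100 87/20
  5/2 31/10 47/12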